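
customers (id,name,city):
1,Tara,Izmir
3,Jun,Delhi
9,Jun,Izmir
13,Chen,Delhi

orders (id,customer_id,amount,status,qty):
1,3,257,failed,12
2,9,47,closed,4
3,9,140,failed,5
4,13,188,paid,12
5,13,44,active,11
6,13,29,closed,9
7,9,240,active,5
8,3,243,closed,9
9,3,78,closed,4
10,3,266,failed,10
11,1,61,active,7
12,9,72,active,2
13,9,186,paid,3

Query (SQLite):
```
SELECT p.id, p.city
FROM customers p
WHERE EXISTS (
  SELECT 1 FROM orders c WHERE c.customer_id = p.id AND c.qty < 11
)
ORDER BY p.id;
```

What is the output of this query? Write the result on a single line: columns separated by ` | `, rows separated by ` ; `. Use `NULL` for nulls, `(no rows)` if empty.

For each customers row, check whether any orders with matching customer_id has qty < 11.
Keep rows where that is true.

1 | Izmir ; 3 | Delhi ; 9 | Izmir ; 13 | Delhi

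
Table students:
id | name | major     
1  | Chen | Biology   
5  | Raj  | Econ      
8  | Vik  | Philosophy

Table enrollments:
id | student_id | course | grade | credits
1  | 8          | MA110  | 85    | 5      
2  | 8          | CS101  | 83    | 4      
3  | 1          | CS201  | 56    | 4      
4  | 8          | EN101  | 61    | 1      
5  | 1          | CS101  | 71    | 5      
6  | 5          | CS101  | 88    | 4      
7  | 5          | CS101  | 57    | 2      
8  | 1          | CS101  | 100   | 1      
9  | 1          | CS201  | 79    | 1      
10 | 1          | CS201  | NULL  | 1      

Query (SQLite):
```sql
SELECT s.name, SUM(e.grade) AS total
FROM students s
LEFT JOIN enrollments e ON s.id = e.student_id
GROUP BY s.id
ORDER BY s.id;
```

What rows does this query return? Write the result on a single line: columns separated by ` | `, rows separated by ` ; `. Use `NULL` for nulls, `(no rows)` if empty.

LEFT JOIN keeps every students row; unmatched ones get NULL for enrollments columns.
Group by students.id and compute SUM(e.grade). SUM over an all-NULL group is NULL.
  1: ids {3, 5, 8, 9, 10} → SUM(e.grade)=306
  5: ids {6, 7} → SUM(e.grade)=145
  8: ids {1, 2, 4} → SUM(e.grade)=229

Chen | 306 ; Raj | 145 ; Vik | 229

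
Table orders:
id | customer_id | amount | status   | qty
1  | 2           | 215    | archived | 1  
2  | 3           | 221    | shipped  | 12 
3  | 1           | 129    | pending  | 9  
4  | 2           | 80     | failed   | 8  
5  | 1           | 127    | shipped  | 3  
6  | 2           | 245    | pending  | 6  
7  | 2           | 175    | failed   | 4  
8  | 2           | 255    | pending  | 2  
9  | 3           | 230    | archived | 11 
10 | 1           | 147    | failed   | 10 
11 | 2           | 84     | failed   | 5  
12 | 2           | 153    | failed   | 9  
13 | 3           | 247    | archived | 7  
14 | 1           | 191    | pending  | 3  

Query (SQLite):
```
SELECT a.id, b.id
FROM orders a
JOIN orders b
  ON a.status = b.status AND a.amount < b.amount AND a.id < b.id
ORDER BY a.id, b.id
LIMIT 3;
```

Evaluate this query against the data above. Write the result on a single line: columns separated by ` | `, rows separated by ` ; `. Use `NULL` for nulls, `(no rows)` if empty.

Pairs (a,b) with same status, a.amount < b.amount, a.id < b.id.
status groups: archived:{1,9,13} failed:{4,7,10,11,12} pending:{3,6,8,14} shipped:{2,5}
Ordered by (a.id, b.id); first 3.

1 | 9 ; 1 | 13 ; 3 | 6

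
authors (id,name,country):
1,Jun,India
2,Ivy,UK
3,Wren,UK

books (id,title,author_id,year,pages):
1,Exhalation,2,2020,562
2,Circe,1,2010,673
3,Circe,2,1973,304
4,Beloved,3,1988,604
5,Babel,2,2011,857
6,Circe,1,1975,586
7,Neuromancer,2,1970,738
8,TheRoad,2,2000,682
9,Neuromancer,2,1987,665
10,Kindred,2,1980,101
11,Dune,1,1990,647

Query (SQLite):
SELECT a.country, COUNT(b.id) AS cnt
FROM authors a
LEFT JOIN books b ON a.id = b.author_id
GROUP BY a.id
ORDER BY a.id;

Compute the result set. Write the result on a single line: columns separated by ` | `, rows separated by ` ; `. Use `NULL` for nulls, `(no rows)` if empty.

LEFT JOIN keeps every authors row; unmatched ones get NULL for books columns.
Group by authors.id and compute COUNT(b.id). COUNT(col) of an all-NULL group is 0.
  1: ids {2, 6, 11} → COUNT(b.id)=3
  2: ids {1, 3, 5, 7, 8, 9, 10} → COUNT(b.id)=7
  3: ids {4} → COUNT(b.id)=1

India | 3 ; UK | 7 ; UK | 1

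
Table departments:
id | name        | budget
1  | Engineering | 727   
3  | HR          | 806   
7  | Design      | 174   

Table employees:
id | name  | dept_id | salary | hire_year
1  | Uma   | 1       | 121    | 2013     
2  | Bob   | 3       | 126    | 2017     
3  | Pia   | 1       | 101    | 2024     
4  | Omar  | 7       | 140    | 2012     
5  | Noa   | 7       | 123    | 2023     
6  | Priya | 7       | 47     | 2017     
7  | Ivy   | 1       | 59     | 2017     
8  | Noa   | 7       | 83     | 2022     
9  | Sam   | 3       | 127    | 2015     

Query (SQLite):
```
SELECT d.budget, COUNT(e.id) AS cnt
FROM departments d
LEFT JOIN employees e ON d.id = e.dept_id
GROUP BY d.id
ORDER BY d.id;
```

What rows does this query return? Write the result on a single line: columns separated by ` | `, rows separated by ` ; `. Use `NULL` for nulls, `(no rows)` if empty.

727 | 3 ; 806 | 2 ; 174 | 4

LEFT JOIN keeps every departments row; unmatched ones get NULL for employees columns.
Group by departments.id and compute COUNT(e.id). COUNT(col) of an all-NULL group is 0.
  1: ids {1, 3, 7} → COUNT(e.id)=3
  3: ids {2, 9} → COUNT(e.id)=2
  7: ids {4, 5, 6, 8} → COUNT(e.id)=4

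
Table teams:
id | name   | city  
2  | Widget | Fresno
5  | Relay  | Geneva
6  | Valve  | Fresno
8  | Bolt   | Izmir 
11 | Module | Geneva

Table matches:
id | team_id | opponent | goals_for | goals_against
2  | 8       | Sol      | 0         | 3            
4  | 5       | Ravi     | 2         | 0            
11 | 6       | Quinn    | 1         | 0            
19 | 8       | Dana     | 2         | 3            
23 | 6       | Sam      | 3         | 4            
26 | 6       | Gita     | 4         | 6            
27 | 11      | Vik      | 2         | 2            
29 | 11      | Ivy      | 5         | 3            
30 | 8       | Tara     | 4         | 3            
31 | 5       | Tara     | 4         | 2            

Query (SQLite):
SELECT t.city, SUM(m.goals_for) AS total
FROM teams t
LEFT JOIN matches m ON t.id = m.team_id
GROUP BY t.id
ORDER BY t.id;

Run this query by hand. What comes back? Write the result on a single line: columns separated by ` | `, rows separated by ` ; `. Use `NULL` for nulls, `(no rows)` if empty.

Fresno | NULL ; Geneva | 6 ; Fresno | 8 ; Izmir | 6 ; Geneva | 7

LEFT JOIN keeps every teams row; unmatched ones get NULL for matches columns.
Group by teams.id and compute SUM(m.goals_for). SUM over an all-NULL group is NULL.
  2: ids {—} → SUM(m.goals_for)=NULL
  5: ids {4, 31} → SUM(m.goals_for)=6
  6: ids {11, 23, 26} → SUM(m.goals_for)=8
  8: ids {2, 19, 30} → SUM(m.goals_for)=6
  11: ids {27, 29} → SUM(m.goals_for)=7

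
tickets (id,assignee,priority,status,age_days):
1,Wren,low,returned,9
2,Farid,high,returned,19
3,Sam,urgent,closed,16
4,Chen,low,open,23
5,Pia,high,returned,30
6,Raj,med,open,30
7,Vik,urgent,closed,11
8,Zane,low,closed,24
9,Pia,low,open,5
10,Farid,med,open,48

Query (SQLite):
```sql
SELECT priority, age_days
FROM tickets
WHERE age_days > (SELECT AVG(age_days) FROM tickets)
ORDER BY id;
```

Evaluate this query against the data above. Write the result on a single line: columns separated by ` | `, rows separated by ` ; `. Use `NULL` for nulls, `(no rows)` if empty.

Scalar subquery: AVG(age_days) over all tickets rows = 21.5.
Keep rows where age_days > that value.

low | 23 ; high | 30 ; med | 30 ; low | 24 ; med | 48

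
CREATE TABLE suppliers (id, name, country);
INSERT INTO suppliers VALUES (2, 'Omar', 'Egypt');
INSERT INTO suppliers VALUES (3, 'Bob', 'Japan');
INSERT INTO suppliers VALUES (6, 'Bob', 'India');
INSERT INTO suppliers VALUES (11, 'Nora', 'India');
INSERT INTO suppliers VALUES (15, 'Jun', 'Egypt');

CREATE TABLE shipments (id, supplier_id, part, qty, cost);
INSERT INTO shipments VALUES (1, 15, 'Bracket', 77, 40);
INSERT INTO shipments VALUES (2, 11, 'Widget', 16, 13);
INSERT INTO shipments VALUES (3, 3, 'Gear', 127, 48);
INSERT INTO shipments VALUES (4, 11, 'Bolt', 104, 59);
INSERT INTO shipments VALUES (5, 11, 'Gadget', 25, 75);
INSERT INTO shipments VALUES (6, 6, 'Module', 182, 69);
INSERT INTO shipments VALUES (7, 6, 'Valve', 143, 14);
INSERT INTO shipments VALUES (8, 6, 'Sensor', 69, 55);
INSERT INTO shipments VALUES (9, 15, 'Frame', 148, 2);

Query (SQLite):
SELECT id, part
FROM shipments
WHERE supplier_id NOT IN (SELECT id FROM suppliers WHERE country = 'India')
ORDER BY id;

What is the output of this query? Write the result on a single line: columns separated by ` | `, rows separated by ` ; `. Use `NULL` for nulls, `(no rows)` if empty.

1 | Bracket ; 3 | Gear ; 9 | Frame

Inner query: suppliers.id where country = 'India'.
Outer: keep shipments rows whose supplier_id is not in that set.
Inner query → {6, 11}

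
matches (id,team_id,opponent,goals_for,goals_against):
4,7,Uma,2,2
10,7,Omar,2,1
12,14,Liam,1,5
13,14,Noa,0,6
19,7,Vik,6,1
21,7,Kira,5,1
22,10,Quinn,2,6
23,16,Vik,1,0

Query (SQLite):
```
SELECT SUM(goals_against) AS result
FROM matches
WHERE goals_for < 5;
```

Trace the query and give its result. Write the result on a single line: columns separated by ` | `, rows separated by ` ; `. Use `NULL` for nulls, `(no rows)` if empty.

20

Rows where goals_for < 5 → goals_against values: [2, 1, 5, 6, 6, 0].
SUM of non-NULL values = 20.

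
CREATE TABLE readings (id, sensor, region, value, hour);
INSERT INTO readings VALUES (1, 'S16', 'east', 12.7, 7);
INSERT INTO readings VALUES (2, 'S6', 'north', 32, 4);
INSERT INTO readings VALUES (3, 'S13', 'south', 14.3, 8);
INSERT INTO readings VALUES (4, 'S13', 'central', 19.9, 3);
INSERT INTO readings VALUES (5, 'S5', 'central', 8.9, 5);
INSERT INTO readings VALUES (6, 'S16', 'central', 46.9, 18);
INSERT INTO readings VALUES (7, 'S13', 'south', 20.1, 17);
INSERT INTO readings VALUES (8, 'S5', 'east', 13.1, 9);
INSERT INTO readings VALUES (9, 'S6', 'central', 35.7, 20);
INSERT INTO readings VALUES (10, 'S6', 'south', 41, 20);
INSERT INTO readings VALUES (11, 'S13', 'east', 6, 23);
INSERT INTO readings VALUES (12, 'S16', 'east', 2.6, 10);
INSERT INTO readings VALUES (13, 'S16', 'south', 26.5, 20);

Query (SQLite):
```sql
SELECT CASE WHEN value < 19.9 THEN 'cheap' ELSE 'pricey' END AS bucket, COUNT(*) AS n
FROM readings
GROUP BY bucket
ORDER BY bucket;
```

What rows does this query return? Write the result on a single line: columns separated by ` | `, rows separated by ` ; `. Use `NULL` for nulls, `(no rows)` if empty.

cheap | 6 ; pricey | 7

Bucket rows by value < 19.9 → 'cheap' else 'pricey'; count each bucket.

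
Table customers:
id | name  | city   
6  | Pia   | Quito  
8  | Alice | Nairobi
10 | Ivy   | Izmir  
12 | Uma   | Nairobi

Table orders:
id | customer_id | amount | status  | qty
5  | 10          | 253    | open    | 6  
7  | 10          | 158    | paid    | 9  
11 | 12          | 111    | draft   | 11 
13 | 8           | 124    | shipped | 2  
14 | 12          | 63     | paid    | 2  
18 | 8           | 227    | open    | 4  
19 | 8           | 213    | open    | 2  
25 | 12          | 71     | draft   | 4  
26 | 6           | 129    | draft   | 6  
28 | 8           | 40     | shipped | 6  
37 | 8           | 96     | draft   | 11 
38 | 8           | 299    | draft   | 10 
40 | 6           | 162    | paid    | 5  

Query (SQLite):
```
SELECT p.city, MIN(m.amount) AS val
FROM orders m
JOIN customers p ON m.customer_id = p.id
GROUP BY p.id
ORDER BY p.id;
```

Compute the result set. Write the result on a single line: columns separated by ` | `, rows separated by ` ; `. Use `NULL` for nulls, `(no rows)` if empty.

Quito | 129 ; Nairobi | 40 ; Izmir | 158 ; Nairobi | 63

Join each orders row to its customers via customer_id.
Group joined rows by customers.id; compute MIN(m.amount) per group.
  6: ids {26, 40} → MIN(m.amount)=129
  8: ids {13, 18, 19, 28, 37, 38} → MIN(m.amount)=40
  10: ids {5, 7} → MIN(m.amount)=158
  12: ids {11, 14, 25} → MIN(m.amount)=63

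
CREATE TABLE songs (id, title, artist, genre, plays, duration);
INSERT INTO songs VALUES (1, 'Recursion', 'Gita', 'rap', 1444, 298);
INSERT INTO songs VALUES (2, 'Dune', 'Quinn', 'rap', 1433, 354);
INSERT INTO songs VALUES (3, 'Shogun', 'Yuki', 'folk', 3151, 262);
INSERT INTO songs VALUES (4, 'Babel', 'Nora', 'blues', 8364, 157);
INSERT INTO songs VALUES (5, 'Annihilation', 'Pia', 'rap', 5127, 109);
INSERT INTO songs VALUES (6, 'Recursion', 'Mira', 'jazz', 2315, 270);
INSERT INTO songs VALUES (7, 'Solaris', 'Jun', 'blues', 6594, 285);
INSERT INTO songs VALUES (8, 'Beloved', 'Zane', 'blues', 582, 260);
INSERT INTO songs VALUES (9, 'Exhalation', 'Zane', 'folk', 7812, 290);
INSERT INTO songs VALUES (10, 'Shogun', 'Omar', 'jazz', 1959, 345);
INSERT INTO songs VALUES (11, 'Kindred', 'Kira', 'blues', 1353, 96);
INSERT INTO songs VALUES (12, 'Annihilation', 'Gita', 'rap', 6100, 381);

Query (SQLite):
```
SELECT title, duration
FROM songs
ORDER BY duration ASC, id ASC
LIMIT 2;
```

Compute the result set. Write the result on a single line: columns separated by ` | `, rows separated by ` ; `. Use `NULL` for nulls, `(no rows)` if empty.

Sort by duration asc, tiebreak id asc: (96, id=11), (109, id=5), (157, id=4), (260, id=8), (262, id=3) …. Take first 2.

Kindred | 96 ; Annihilation | 109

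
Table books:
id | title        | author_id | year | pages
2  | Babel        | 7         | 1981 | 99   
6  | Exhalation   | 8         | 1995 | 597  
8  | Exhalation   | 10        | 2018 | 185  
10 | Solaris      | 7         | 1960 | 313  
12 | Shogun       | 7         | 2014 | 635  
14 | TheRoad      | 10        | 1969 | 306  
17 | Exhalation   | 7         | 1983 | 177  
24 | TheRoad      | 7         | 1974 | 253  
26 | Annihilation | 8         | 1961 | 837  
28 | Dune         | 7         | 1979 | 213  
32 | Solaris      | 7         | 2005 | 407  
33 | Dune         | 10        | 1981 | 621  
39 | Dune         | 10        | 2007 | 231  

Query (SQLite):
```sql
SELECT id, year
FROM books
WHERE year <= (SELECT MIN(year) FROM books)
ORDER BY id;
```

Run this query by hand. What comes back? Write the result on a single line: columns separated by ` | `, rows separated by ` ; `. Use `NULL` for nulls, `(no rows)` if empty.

Scalar subquery: MIN(year) over all books rows = 1960.
Keep rows where year <= that value.

10 | 1960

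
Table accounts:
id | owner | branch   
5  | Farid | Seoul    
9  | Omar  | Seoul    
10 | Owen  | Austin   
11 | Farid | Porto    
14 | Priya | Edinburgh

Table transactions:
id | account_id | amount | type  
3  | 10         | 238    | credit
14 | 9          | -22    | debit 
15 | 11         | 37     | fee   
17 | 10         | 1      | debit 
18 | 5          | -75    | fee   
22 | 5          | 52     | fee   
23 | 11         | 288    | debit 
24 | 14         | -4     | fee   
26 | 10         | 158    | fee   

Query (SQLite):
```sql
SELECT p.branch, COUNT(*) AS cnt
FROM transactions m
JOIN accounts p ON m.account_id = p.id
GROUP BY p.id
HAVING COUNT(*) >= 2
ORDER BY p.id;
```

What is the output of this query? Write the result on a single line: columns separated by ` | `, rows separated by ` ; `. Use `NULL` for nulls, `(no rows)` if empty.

Seoul | 2 ; Austin | 3 ; Porto | 2

Join each transactions row to its accounts via account_id.
Group joined rows by accounts.id; compute COUNT(*) per group.
HAVING: keep groups with count ≥ 2.
  5: ids {18, 22} → COUNT(*)=2
  9: ids {14} → COUNT(*)=1
  10: ids {3, 17, 26} → COUNT(*)=3
  11: ids {15, 23} → COUNT(*)=2
  14: ids {24} → COUNT(*)=1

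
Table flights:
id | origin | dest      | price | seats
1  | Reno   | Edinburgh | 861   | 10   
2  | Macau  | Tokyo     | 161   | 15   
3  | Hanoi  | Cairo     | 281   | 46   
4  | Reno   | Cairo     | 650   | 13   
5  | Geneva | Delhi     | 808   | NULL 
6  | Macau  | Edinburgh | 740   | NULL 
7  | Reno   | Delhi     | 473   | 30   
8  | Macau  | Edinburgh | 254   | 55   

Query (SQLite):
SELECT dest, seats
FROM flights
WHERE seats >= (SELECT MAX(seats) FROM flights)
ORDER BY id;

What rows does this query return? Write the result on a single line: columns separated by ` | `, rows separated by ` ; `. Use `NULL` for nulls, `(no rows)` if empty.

Edinburgh | 55

Scalar subquery: MAX(seats) over all flights rows = 55.
Keep rows where seats >= that value.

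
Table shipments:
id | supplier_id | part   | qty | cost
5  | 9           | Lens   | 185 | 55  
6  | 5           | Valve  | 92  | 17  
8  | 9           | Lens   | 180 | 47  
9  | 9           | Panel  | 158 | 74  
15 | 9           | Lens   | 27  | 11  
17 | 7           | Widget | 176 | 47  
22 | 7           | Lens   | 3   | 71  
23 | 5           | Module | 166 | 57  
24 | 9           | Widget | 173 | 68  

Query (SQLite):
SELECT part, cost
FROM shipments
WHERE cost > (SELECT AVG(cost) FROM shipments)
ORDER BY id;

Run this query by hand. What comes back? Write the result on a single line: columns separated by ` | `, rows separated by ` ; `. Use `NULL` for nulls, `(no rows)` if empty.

Scalar subquery: AVG(cost) over all shipments rows = 49.666667 (≈; comparison uses full precision).
Keep rows where cost > that value.

Lens | 55 ; Panel | 74 ; Lens | 71 ; Module | 57 ; Widget | 68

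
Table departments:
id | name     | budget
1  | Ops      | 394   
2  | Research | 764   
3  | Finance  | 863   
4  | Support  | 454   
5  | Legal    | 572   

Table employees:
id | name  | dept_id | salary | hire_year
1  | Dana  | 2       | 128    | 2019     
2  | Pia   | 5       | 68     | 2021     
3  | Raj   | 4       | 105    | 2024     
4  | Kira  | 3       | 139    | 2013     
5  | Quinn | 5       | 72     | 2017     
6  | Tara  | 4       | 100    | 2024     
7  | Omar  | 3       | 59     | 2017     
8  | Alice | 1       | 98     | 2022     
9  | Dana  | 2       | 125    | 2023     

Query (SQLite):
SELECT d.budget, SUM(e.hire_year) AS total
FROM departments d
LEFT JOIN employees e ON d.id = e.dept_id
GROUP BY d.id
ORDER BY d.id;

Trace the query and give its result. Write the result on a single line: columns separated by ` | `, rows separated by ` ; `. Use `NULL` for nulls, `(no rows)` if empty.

394 | 2022 ; 764 | 4042 ; 863 | 4030 ; 454 | 4048 ; 572 | 4038

LEFT JOIN keeps every departments row; unmatched ones get NULL for employees columns.
Group by departments.id and compute SUM(e.hire_year). SUM over an all-NULL group is NULL.
  1: ids {8} → SUM(e.hire_year)=2022
  2: ids {1, 9} → SUM(e.hire_year)=4042
  3: ids {4, 7} → SUM(e.hire_year)=4030
  4: ids {3, 6} → SUM(e.hire_year)=4048
  5: ids {2, 5} → SUM(e.hire_year)=4038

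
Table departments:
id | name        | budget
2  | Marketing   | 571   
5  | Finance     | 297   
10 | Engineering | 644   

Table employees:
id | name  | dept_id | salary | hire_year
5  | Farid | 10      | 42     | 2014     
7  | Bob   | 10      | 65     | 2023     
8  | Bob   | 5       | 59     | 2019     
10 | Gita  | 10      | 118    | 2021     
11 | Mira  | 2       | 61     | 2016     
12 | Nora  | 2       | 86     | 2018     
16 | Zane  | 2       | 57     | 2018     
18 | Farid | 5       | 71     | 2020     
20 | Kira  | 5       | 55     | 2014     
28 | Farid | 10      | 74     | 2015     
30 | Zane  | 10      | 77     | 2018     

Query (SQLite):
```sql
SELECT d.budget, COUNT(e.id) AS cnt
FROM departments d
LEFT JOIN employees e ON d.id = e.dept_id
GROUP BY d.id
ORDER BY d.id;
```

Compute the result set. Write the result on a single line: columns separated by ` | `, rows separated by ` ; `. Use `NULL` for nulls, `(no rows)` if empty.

571 | 3 ; 297 | 3 ; 644 | 5

LEFT JOIN keeps every departments row; unmatched ones get NULL for employees columns.
Group by departments.id and compute COUNT(e.id). COUNT(col) of an all-NULL group is 0.
  2: ids {11, 12, 16} → COUNT(e.id)=3
  5: ids {8, 18, 20} → COUNT(e.id)=3
  10: ids {5, 7, 10, 28, 30} → COUNT(e.id)=5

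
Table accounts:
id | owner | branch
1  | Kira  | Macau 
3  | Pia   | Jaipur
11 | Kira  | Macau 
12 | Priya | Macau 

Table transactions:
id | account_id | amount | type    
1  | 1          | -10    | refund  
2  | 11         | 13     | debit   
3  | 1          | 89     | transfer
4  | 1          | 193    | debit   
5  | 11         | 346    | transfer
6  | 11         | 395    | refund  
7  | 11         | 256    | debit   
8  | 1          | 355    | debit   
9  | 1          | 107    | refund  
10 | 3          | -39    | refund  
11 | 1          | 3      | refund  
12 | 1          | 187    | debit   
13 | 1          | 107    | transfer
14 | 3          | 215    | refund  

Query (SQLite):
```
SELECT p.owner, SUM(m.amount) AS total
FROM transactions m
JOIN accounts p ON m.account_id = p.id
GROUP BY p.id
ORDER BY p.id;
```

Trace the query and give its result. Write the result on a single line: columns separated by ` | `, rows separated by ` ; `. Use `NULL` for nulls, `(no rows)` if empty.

Join each transactions row to its accounts via account_id.
Group joined rows by accounts.id; compute SUM(m.amount) per group.
  1: ids {1, 3, 4, 8, 9, 11, 12, 13} → SUM(m.amount)=1031
  3: ids {10, 14} → SUM(m.amount)=176
  11: ids {2, 5, 6, 7} → SUM(m.amount)=1010

Kira | 1031 ; Pia | 176 ; Kira | 1010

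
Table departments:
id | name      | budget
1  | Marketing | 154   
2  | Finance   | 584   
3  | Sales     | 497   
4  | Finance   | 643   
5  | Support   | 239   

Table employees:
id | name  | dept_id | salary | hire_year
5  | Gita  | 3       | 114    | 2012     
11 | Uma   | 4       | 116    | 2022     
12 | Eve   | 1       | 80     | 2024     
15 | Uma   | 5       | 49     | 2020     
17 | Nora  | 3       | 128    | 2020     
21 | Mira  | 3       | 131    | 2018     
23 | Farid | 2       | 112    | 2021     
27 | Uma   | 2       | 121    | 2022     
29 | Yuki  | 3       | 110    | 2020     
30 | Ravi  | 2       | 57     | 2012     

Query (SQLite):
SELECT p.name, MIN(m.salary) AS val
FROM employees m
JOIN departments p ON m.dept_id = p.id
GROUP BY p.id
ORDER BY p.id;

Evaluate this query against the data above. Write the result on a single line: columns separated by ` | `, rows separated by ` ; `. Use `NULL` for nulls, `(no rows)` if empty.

Join each employees row to its departments via dept_id.
Group joined rows by departments.id; compute MIN(m.salary) per group.
  1: ids {12} → MIN(m.salary)=80
  2: ids {23, 27, 30} → MIN(m.salary)=57
  3: ids {5, 17, 21, 29} → MIN(m.salary)=110
  4: ids {11} → MIN(m.salary)=116
  5: ids {15} → MIN(m.salary)=49

Marketing | 80 ; Finance | 57 ; Sales | 110 ; Finance | 116 ; Support | 49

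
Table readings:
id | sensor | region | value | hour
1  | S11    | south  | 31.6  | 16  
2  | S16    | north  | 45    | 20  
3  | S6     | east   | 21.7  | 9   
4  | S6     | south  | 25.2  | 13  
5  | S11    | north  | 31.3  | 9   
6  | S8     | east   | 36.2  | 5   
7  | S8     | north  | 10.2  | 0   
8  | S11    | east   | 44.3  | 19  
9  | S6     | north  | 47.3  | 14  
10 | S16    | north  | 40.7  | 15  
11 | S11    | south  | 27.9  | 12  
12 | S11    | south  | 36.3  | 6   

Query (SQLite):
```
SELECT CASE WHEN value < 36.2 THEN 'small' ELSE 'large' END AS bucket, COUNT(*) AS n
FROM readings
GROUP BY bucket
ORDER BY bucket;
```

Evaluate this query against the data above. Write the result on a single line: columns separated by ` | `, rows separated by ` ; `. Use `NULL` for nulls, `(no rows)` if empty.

large | 6 ; small | 6

Bucket rows by value < 36.2 → 'small' else 'large'; count each bucket.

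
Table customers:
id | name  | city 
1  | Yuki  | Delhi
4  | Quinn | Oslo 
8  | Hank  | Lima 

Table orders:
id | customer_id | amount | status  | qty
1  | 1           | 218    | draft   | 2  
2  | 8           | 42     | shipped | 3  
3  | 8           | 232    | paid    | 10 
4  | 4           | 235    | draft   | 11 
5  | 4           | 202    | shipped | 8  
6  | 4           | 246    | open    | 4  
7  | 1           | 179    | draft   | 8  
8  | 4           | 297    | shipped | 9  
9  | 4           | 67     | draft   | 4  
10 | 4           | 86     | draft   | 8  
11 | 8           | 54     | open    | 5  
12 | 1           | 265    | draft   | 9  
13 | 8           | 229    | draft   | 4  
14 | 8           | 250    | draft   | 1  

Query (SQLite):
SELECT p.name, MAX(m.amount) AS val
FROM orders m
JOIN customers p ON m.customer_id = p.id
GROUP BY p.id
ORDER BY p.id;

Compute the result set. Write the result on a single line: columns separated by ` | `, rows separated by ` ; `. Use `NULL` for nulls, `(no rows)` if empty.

Yuki | 265 ; Quinn | 297 ; Hank | 250

Join each orders row to its customers via customer_id.
Group joined rows by customers.id; compute MAX(m.amount) per group.
  1: ids {1, 7, 12} → MAX(m.amount)=265
  4: ids {4, 5, 6, 8, 9, 10} → MAX(m.amount)=297
  8: ids {2, 3, 11, 13, 14} → MAX(m.amount)=250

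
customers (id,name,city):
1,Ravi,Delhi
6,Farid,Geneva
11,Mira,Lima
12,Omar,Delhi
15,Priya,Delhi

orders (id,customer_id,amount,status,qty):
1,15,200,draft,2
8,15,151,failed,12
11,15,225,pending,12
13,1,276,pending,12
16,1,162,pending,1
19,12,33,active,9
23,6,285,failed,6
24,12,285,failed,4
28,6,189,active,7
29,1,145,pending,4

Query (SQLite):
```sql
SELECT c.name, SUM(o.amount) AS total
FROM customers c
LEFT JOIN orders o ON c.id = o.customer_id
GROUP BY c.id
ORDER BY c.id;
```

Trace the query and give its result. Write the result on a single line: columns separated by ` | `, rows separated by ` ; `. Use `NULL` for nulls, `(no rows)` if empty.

LEFT JOIN keeps every customers row; unmatched ones get NULL for orders columns.
Group by customers.id and compute SUM(o.amount). SUM over an all-NULL group is NULL.
  1: ids {13, 16, 29} → SUM(o.amount)=583
  6: ids {23, 28} → SUM(o.amount)=474
  11: ids {—} → SUM(o.amount)=NULL
  12: ids {19, 24} → SUM(o.amount)=318
  15: ids {1, 8, 11} → SUM(o.amount)=576

Ravi | 583 ; Farid | 474 ; Mira | NULL ; Omar | 318 ; Priya | 576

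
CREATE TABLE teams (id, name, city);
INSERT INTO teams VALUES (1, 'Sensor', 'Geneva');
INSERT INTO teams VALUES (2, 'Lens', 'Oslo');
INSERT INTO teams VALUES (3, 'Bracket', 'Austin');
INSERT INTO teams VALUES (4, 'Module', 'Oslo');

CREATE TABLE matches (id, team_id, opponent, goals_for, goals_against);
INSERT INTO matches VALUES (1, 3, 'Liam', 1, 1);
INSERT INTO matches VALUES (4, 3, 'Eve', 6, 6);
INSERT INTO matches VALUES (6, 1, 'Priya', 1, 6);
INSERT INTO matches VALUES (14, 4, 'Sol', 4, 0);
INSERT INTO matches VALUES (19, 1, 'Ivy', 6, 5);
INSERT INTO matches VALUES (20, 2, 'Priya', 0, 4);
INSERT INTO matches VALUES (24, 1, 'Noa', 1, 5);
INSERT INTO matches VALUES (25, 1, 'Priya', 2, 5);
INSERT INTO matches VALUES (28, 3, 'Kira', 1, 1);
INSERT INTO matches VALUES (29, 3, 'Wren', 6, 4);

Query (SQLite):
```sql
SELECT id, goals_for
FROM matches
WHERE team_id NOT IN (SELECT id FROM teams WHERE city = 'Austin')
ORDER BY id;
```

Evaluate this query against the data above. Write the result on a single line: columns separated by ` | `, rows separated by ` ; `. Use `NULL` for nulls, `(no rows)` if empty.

Inner query: teams.id where city = 'Austin'.
Outer: keep matches rows whose team_id is not in that set.
Inner query → {3}

6 | 1 ; 14 | 4 ; 19 | 6 ; 20 | 0 ; 24 | 1 ; 25 | 2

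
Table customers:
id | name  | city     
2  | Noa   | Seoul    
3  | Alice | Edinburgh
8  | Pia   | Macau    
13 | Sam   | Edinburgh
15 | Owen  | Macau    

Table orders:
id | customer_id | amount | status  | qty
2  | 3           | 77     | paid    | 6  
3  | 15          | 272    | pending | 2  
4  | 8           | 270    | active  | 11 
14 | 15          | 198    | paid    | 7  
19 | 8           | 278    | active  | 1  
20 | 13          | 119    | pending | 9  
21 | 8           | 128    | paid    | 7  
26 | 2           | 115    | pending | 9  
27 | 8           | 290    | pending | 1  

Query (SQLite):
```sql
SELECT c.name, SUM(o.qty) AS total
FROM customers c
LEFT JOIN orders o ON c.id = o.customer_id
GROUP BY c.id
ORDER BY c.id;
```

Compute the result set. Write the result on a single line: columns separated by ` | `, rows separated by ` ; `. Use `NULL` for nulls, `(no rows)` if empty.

Noa | 9 ; Alice | 6 ; Pia | 20 ; Sam | 9 ; Owen | 9

LEFT JOIN keeps every customers row; unmatched ones get NULL for orders columns.
Group by customers.id and compute SUM(o.qty). SUM over an all-NULL group is NULL.
  2: ids {26} → SUM(o.qty)=9
  3: ids {2} → SUM(o.qty)=6
  8: ids {4, 19, 21, 27} → SUM(o.qty)=20
  13: ids {20} → SUM(o.qty)=9
  15: ids {3, 14} → SUM(o.qty)=9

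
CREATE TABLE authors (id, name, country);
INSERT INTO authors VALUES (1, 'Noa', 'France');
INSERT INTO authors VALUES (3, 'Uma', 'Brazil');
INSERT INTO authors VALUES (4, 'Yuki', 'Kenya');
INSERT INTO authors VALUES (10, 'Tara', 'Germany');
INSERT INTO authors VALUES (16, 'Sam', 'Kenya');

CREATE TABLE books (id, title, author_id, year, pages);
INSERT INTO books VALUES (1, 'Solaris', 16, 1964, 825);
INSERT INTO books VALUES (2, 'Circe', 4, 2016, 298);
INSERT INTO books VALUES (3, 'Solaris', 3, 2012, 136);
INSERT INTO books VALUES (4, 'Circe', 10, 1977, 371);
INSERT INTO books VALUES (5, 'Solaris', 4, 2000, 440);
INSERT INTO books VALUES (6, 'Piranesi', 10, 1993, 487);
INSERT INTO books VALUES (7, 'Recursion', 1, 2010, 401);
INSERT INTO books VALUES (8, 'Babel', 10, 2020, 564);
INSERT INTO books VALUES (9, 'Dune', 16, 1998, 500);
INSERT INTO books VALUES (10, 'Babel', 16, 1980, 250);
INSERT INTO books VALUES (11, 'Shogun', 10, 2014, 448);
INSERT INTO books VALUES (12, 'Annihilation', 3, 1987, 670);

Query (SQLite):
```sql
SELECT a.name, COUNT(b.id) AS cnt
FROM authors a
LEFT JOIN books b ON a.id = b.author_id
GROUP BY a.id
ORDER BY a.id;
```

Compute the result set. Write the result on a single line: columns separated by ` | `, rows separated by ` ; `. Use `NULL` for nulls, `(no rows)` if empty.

Noa | 1 ; Uma | 2 ; Yuki | 2 ; Tara | 4 ; Sam | 3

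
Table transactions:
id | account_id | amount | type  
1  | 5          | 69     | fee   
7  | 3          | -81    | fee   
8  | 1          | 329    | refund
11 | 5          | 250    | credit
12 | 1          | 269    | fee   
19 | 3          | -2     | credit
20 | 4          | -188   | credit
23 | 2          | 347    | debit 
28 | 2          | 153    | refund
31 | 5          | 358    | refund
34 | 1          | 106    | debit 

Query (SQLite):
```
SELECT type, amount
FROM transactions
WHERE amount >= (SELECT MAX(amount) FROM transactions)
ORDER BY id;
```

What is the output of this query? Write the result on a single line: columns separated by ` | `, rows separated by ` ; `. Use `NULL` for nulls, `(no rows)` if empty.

Scalar subquery: MAX(amount) over all transactions rows = 358.
Keep rows where amount >= that value.

refund | 358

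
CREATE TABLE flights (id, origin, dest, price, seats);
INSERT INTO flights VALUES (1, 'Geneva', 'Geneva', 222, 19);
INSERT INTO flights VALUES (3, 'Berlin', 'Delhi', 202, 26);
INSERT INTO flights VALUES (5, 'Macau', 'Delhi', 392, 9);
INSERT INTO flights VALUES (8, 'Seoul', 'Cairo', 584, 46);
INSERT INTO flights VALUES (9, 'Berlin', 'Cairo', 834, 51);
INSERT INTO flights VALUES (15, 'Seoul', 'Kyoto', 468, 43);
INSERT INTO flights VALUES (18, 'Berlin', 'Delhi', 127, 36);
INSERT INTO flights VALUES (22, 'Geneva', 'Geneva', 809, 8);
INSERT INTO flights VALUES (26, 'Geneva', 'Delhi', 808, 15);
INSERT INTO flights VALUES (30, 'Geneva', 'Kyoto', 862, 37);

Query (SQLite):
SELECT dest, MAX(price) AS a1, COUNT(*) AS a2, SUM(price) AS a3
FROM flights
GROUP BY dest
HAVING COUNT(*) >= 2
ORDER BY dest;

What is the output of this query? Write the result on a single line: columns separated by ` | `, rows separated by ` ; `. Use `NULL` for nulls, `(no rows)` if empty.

Cairo | 834 | 2 | 1418 ; Delhi | 808 | 4 | 1529 ; Geneva | 809 | 2 | 1031 ; Kyoto | 862 | 2 | 1330

Group flights by dest.
Per group compute: MAX(price), COUNT(*), SUM(price).
HAVING: drop groups with fewer than 2 rows.
  Cairo: ids {8, 9} → MAX(price)=834, COUNT(*)=2, SUM(price)=1418
  Delhi: ids {3, 5, 18, 26} → MAX(price)=808, COUNT(*)=4, SUM(price)=1529
  Geneva: ids {1, 22} → MAX(price)=809, COUNT(*)=2, SUM(price)=1031
  Kyoto: ids {15, 30} → MAX(price)=862, COUNT(*)=2, SUM(price)=1330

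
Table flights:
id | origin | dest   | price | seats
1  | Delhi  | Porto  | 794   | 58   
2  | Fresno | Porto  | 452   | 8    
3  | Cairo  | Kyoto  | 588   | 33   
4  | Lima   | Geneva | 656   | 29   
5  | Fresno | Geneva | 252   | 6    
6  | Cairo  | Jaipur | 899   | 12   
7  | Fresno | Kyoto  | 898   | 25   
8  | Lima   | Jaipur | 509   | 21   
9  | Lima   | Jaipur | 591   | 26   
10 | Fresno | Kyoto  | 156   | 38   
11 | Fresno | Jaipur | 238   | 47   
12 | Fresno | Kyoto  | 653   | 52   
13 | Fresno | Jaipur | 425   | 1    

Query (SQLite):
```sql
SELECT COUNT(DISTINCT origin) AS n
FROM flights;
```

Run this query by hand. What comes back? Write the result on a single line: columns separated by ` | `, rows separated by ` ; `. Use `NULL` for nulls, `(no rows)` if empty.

Count distinct non-NULL origin values.

4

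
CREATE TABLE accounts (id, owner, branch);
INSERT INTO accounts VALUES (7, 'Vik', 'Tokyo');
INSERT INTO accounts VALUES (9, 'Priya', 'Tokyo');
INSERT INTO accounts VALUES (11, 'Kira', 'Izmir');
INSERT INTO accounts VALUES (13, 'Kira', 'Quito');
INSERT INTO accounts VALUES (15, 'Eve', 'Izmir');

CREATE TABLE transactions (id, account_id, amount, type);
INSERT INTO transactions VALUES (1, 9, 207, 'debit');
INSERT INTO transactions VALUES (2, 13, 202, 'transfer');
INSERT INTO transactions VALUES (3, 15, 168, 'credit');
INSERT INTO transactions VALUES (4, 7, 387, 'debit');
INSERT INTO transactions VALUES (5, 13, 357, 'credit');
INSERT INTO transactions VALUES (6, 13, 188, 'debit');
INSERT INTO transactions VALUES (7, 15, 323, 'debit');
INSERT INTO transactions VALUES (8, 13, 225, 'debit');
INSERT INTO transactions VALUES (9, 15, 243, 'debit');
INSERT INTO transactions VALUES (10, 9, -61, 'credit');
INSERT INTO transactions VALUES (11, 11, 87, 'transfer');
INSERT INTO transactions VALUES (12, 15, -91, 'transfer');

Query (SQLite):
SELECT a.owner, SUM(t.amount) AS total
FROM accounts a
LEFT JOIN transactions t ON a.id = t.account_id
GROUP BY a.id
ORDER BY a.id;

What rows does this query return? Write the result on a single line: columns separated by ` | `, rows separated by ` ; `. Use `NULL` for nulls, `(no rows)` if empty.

Vik | 387 ; Priya | 146 ; Kira | 87 ; Kira | 972 ; Eve | 643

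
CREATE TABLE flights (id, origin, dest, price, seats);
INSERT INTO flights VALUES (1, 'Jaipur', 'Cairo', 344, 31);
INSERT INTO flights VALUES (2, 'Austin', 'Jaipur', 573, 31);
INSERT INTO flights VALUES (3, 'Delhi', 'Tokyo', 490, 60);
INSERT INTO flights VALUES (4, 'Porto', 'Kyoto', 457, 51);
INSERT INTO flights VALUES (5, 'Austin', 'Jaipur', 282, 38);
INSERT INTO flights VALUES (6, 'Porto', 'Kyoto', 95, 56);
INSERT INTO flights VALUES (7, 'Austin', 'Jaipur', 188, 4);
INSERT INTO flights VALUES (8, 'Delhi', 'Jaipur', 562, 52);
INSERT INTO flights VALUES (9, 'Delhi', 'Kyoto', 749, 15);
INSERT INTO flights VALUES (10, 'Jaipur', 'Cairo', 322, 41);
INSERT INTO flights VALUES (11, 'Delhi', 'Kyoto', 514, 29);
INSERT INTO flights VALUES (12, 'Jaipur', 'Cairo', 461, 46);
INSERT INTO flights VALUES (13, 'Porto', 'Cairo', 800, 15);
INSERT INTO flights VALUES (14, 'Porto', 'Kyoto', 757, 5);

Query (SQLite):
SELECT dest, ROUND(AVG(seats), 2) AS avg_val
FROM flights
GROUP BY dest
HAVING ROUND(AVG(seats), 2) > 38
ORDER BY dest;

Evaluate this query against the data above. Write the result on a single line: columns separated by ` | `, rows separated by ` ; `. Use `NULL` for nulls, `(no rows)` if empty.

Partition flights by dest; compute ROUND(AVG(seats), 2) within each group.
HAVING: keep groups where ROUND(AVG(seats), 2) > 38.
  Cairo: ids {1, 10, 12, 13} → ROUND(AVG(seats), 2)=33.25
  Jaipur: ids {2, 5, 7, 8} → ROUND(AVG(seats), 2)=31.25
  Kyoto: ids {4, 6, 9, 11, 14} → ROUND(AVG(seats), 2)=31.2
  Tokyo: ids {3} → ROUND(AVG(seats), 2)=60

Tokyo | 60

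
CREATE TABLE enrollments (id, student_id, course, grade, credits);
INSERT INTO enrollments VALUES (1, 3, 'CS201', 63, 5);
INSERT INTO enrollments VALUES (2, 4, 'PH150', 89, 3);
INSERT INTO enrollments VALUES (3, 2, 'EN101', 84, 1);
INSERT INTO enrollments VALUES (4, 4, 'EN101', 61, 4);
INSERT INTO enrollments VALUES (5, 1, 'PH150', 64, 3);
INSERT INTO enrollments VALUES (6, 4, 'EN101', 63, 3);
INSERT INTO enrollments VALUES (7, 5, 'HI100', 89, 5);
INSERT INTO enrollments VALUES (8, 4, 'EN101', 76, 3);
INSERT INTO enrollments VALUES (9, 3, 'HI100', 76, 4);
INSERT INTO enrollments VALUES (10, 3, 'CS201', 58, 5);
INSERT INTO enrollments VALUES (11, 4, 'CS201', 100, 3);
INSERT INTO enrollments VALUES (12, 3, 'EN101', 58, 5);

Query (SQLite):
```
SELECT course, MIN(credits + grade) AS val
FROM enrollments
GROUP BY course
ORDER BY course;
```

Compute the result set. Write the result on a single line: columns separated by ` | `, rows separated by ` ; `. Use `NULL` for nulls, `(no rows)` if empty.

CS201 | 63 ; EN101 | 63 ; HI100 | 80 ; PH150 | 67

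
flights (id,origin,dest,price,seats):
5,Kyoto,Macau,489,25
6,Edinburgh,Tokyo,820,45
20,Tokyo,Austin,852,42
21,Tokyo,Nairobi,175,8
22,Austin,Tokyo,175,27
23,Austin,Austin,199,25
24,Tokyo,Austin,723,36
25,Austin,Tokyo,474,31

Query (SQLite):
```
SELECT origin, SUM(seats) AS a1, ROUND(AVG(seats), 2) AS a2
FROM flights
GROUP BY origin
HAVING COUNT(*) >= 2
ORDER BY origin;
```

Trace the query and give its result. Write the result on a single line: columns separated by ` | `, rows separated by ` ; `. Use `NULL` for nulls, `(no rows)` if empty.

Austin | 83 | 27.67 ; Tokyo | 86 | 28.67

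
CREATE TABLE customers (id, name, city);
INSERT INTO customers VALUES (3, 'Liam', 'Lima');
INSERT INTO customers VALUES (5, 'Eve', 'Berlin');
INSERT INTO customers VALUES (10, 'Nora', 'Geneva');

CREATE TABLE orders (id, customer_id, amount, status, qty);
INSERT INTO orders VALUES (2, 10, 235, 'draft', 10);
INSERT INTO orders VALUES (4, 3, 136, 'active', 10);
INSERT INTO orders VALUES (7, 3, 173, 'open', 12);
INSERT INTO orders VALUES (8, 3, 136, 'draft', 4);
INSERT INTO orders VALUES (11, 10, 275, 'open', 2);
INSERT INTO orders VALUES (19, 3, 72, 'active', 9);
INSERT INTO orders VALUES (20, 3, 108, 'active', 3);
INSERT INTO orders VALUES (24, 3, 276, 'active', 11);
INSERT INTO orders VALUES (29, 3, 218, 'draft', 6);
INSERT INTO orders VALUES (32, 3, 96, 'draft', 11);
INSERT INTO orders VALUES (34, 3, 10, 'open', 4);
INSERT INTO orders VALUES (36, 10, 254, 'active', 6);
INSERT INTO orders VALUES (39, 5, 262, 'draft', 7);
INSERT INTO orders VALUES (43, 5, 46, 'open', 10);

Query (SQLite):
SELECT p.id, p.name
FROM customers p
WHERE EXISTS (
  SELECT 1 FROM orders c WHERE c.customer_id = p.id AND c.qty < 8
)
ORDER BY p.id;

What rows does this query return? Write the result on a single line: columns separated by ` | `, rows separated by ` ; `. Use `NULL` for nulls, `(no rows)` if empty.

3 | Liam ; 5 | Eve ; 10 | Nora

For each customers row, check whether any orders with matching customer_id has qty < 8.
Keep rows where that is true.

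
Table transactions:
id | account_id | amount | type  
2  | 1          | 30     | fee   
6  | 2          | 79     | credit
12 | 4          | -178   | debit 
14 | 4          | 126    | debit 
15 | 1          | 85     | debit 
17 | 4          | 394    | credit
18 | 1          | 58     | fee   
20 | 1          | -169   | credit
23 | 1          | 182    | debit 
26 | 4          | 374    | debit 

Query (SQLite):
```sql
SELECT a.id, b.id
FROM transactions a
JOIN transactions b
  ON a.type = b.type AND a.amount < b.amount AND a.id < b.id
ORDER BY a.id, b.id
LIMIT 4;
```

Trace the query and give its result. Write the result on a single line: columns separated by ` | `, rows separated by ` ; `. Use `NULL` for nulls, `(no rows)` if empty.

2 | 18 ; 6 | 17 ; 12 | 14 ; 12 | 15

Pairs (a,b) with same type, a.amount < b.amount, a.id < b.id.
type groups: credit:{6,17,20} debit:{12,14,15,23,26} fee:{2,18}
Ordered by (a.id, b.id); first 4.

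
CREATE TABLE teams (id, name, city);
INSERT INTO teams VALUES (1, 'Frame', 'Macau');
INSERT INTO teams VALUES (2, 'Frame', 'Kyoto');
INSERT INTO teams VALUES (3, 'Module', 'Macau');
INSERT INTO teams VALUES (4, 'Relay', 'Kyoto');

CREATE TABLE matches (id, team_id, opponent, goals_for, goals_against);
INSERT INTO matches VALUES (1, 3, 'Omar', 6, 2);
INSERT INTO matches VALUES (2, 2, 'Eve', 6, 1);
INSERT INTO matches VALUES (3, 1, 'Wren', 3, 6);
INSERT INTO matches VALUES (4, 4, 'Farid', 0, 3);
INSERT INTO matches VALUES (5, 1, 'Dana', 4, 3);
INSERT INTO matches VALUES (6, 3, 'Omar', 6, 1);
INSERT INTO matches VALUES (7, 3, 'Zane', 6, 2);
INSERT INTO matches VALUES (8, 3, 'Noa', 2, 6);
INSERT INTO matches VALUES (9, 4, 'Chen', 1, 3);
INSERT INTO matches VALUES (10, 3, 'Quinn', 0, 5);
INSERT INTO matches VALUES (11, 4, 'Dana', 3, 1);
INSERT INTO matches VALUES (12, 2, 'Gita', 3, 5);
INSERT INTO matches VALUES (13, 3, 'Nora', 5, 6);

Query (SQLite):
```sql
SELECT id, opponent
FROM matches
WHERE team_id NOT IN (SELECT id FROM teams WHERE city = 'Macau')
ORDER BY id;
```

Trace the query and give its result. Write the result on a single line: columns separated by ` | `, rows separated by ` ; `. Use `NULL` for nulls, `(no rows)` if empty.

Inner query: teams.id where city = 'Macau'.
Outer: keep matches rows whose team_id is not in that set.
Inner query → {1, 3}

2 | Eve ; 4 | Farid ; 9 | Chen ; 11 | Dana ; 12 | Gita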